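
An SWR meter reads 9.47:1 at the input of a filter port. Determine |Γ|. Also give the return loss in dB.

|Γ| = (S − 1)/(S + 1) = (9.47 − 1)/(9.47 + 1) = 8.47/10.5
RL = −20·log₁₀|Γ| = −20·log₁₀(0.809)

|Γ| ≈ 0.809; return loss ≈ 1.84 dB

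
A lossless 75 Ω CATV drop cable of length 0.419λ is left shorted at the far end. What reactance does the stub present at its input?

βl = 2π × 0.419 = 151°
tan(βl) = -0.558
For a shorted stub, Z_in = jZ_0·tan(βl)

X_in ≈ -41.8 Ω (capacitive)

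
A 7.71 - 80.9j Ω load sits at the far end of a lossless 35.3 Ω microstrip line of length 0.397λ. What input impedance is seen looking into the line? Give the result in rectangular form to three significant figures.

Z_in ≈ 21.5 + j142 Ω

βl = 2π × 0.397 = 143°
tan(βl) = tan(143°) = -0.756
Z_in = Z_0·(Z_L + jZ_0·tanβl)/(Z_0 + jZ_L·tanβl)
     = 35.3·(7.71 − j108)/(-25.8 − j5.83)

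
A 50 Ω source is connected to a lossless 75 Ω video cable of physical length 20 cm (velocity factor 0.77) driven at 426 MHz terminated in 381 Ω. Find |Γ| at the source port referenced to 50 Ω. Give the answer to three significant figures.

λ = v/f = 0.77·c / 426 MHz = 0.542 m
βl = 2π·l/λ = 2π × 0.369 = 133°
tan(βl) = -1.08
Z_in = Z_0·(Z_L + jZ_0·tanβl)/(Z_0 + jZ_L·tanβl) = 26.5 + j64.6 Ω
Γ_s = (Z_in − Z_s)/(Z_in + Z_s) = (-23.5 + j64.6)/(76.5 + j64.6), |Γ_s| = 0.686

|Γ| ≈ 0.686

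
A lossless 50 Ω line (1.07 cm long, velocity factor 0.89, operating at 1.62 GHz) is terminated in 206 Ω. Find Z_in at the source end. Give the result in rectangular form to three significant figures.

λ = v/f = 0.89·c / 1.62 GHz = 0.165 m
βl = 2π·l/λ = 2π × 0.0649 = 23.4°
tan(βl) = tan(23.4°) = 0.432
Z_in = Z_0·(Z_L + jZ_0·tanβl)/(Z_0 + jZ_L·tanβl)
     = 50·(206 + j21.6)/(50 + j89)

Z_in ≈ 58.6 − j82.8 Ω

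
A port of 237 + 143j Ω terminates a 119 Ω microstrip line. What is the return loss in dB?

RL ≈ 6.32 dB

Γ = (118 + j143)/(356 + j143), |Γ| = 0.483
RL = −20·log₁₀|Γ| = −20·log₁₀(0.483)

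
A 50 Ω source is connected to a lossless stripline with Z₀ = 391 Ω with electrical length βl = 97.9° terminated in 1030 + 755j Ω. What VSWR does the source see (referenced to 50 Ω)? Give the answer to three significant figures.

tan(βl) = -7.21
Z_in = Z_0·(Z_L + jZ_0·tanβl)/(Z_0 + jZ_L·tanβl) = 93.5 − j19.2 Ω
Γ_s = (Z_in − Z_s)/(Z_in + Z_s) = (43.5 − j19.2)/(144 − j19.2), |Γ_s| = 0.329
VSWR = (1 + |Γ_s|)/(1 − |Γ_s|)

VSWR ≈ 1.98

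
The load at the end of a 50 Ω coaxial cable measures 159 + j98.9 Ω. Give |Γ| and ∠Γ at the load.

Γ = (Z_L − Z_0)/(Z_L + Z_0) = (109 + j98.9)/(209 + j98.9)
|Γ| = 147/231 = 0.637

Γ ≈ 0.637 ∠ 16.9°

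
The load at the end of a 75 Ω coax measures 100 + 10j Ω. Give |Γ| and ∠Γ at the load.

Γ ≈ 0.154 ∠ 18.5°

Γ = (Z_L − Z_0)/(Z_L + Z_0) = (25 + j10)/(175 + j10)
|Γ| = 26.9/175 = 0.154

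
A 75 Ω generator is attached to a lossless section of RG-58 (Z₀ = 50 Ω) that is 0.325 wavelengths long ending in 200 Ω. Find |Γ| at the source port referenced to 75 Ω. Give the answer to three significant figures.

βl = 2π × 0.325 = 117°
tan(βl) = -1.96
Z_in = Z_0·(Z_L + jZ_0·tanβl)/(Z_0 + jZ_L·tanβl) = 15.5 + j23.5 Ω
Γ_s = (Z_in − Z_s)/(Z_in + Z_s) = (-59.5 + j23.5)/(90.5 + j23.5), |Γ_s| = 0.684

|Γ| ≈ 0.684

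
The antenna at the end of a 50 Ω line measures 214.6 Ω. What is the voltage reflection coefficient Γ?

Γ = 0.622

Γ = (Z_L − Z_0)/(Z_L + Z_0) = (214.6 − 50)/(214.6 + 50) = 164.6/264.6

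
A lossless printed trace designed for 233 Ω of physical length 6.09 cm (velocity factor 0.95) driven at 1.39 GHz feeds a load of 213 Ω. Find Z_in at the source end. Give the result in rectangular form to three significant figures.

λ = v/f = 0.95·c / 1.39 GHz = 0.205 m
βl = 2π·l/λ = 2π × 0.297 = 107°
tan(βl) = tan(107°) = -3.29
Z_in = Z_0·(Z_L + jZ_0·tanβl)/(Z_0 + jZ_L·tanβl)
     = 233·(213 − j766)/(233 − j700)

Z_in ≈ 251 − j12.6 Ω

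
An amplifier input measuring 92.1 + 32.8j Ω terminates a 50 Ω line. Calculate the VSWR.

Γ = (Z_L − Z_0)/(Z_L + Z_0) = (42.1 + j32.8)/(142.1 + j32.8)
|Γ| = 53.4/146 = 0.366
VSWR = (1 + |Γ|)/(1 − |Γ|) = 1.37/0.634

VSWR ≈ 2.15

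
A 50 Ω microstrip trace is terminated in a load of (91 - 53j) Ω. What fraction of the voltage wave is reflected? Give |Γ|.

Γ = (Z_L − Z_0)/(Z_L + Z_0) = (41 − j53)/(141 − j53)
|Γ| = 67/151

|Γ| ≈ 0.445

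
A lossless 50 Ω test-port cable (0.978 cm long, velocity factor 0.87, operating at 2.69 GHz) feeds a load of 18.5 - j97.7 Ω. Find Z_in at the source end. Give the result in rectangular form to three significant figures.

λ = v/f = 0.87·c / 2.69 GHz = 0.097 m
βl = 2π·l/λ = 2π × 0.101 = 36.3°
tan(βl) = tan(36.3°) = 0.734
Z_in = Z_0·(Z_L + jZ_0·tanβl)/(Z_0 + jZ_L·tanβl)
     = 50·(18.5 − j61)/(122 + j13.6)

Z_in ≈ 4.74 − j25.6 Ω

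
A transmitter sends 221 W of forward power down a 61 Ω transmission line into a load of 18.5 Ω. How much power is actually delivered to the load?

P_delivered ≈ 158 W

Γ = (18.5 − 61)/(18.5 + 61) = -0.535
|Γ|² = 0.286
P_refl = |Γ|²·P_inc = 63.2 W, P_del = (1 − |Γ|²)·P_inc = 158 W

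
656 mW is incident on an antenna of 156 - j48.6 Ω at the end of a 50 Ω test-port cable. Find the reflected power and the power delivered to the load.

|Γ| = |(106 − j48.6)/(206 − j48.6)| = 0.551
|Γ|² = 0.304
P_refl = |Γ|²·P_inc = 199 mW, P_del = (1 − |Γ|²)·P_inc = 457 mW

P_reflected ≈ 199 mW; P_delivered ≈ 457 mW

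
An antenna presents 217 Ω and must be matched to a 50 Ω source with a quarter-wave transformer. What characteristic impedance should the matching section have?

Z_qwt ≈ 104 Ω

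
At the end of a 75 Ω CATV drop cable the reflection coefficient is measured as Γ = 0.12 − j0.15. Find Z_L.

Z_L ≈ 90.6 − j28.2 Ω

Z_L = Z_0·(1 + Γ)/(1 − Γ) = 75·(1.12 − j0.15)/(0.88 + j0.15)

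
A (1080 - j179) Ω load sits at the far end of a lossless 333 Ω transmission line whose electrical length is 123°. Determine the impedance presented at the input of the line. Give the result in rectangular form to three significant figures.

Z_in ≈ 146 + j211 Ω

tan(βl) = tan(123°) = -1.54
Z_in = Z_0·(Z_L + jZ_0·tanβl)/(Z_0 + jZ_L·tanβl)
     = 333·(1080 − j692)/(57.4 − j1660)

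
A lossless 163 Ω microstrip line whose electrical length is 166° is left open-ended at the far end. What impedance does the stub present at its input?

Z_in ≈ +j654 Ω

tan(βl) = -0.249
For an open-ended stub, Z_in = −jZ_0·cot(βl) = −jZ_0/tan(βl)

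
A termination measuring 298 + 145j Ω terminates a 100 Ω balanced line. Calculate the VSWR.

VSWR ≈ 3.75

Γ = (Z_L − Z_0)/(Z_L + Z_0) = (198 + j145)/(398 + j145)
|Γ| = 245/424 = 0.579
VSWR = (1 + |Γ|)/(1 − |Γ|) = 1.58/0.421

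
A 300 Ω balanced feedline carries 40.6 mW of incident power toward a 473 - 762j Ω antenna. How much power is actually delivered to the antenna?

P_delivered ≈ 19.6 mW

|Γ| = |(173 − j762)/(773 − j762)| = 0.72
|Γ|² = 0.518
P_refl = |Γ|²·P_inc = 21 mW, P_del = (1 − |Γ|²)·P_inc = 19.6 mW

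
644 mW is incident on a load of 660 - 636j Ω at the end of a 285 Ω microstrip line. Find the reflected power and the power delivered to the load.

P_reflected ≈ 271 mW; P_delivered ≈ 373 mW

|Γ| = |(375 − j636)/(945 − j636)| = 0.648
|Γ|² = 0.42
P_refl = |Γ|²·P_inc = 271 mW, P_del = (1 − |Γ|²)·P_inc = 373 mW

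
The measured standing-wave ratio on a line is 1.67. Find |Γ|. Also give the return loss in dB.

|Γ| = (S − 1)/(S + 1) = (1.67 − 1)/(1.67 + 1) = 0.67/2.67
RL = −20·log₁₀|Γ| = −20·log₁₀(0.251)

|Γ| ≈ 0.251; return loss ≈ 12 dB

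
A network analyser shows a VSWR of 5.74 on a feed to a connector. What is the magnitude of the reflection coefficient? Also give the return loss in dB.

|Γ| ≈ 0.703; return loss ≈ 3.06 dB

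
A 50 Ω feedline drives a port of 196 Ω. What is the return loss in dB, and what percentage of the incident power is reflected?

Γ = (196 − 50)/(196 + 50) = 0.593
RL = −20·log₁₀(0.593) = 4.53 dB
P_refl/P_inc = |Γ|² = 0.352

RL ≈ 4.53 dB; 35.2% of incident power reflected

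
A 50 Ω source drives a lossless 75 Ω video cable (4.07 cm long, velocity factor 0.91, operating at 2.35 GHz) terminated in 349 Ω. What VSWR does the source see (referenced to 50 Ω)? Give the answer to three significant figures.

VSWR ≈ 4.49

λ = v/f = 0.91·c / 2.35 GHz = 0.116 m
βl = 2π·l/λ = 2π × 0.35 = 126°
tan(βl) = -1.37
Z_in = Z_0·(Z_L + jZ_0·tanβl)/(Z_0 + jZ_L·tanβl) = 24.1 + j51 Ω
Γ_s = (Z_in − Z_s)/(Z_in + Z_s) = (-25.9 + j51)/(74.1 + j51), |Γ_s| = 0.636
VSWR = (1 + |Γ_s|)/(1 − |Γ_s|)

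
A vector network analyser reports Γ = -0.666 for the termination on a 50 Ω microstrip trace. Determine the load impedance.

Z_L ≈ 10 Ω

Z_L = Z_0·(1 + Γ)/(1 − Γ) = 50·(0.334)/(1.67)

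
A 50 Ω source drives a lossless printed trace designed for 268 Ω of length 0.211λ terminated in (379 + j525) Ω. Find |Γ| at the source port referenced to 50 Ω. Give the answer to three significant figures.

βl = 2π × 0.211 = 76°
tan(βl) = 4
Z_in = Z_0·(Z_L + jZ_0·tanβl)/(Z_0 + jZ_L·tanβl) = 81.8 − j166 Ω
Γ_s = (Z_in − Z_s)/(Z_in + Z_s) = (31.8 − j166)/(132 − j166), |Γ_s| = 0.797

|Γ| ≈ 0.797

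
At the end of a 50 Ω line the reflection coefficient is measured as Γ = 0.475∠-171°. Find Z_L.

Z_L ≈ 17.9 − j3.43 Ω

Z_L = Z_0·(1 + Γ)/(1 − Γ) = 50·(0.531 − j0.0743)/(1.47 + j0.0743)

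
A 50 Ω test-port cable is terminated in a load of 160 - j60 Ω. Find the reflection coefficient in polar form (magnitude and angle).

Γ = (Z_L − Z_0)/(Z_L + Z_0) = (110 − j60)/(210 − j60)
|Γ| = 125/218 = 0.574

Γ ≈ 0.574 ∠ -12.7°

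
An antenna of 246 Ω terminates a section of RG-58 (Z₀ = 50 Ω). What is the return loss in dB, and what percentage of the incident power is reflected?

RL ≈ 3.58 dB; 43.8% of incident power reflected

Γ = (246 − 50)/(246 + 50) = 0.662
RL = −20·log₁₀(0.662) = 3.58 dB
P_refl/P_inc = |Γ|² = 0.438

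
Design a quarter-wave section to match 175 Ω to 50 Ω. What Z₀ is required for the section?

Z_qwt ≈ 93.5 Ω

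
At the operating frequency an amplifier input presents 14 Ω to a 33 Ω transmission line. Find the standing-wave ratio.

VSWR ≈ 2.36

Γ = (14 − 33)/(14 + 33) = -0.404
VSWR = (1 + 0.404)/(1 − 0.404)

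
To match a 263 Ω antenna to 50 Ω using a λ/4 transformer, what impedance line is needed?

Z_qwt = √(Z_0·R_L) = √(50 × 263) = √13150

Z_qwt ≈ 115 Ω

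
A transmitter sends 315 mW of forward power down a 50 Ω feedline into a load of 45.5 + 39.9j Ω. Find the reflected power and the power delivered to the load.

|Γ| = |(-4.5 + j39.9)/(95.5 + j39.9)| = 0.388
|Γ|² = 0.151
P_refl = |Γ|²·P_inc = 47.4 mW, P_del = (1 − |Γ|²)·P_inc = 268 mW

P_reflected ≈ 47.4 mW; P_delivered ≈ 268 mW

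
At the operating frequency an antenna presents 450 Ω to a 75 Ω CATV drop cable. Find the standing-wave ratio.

Γ = (450 − 75)/(450 + 75) = 0.714
VSWR = (1 + 0.714)/(1 − 0.714)

VSWR ≈ 6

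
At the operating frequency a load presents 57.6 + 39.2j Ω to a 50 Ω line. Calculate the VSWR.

VSWR ≈ 2.07

Γ = (Z_L − Z_0)/(Z_L + Z_0) = (7.6 + j39.2)/(107.6 + j39.2)
|Γ| = 39.9/115 = 0.349
VSWR = (1 + |Γ|)/(1 − |Γ|) = 1.35/0.651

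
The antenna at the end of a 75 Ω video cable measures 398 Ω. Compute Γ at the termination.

Γ = 0.683

Γ = (Z_L − Z_0)/(Z_L + Z_0) = (398 − 75)/(398 + 75) = 323/473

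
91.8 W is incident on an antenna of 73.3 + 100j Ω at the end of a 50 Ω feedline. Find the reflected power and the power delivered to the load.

P_reflected ≈ 38.4 W; P_delivered ≈ 53.4 W

|Γ| = |(23.3 + j100)/(123.3 + j100)| = 0.647
|Γ|² = 0.418
P_refl = |Γ|²·P_inc = 38.4 W, P_del = (1 − |Γ|²)·P_inc = 53.4 W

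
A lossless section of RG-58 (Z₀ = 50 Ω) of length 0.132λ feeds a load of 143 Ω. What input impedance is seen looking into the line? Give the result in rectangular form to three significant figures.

βl = 2π × 0.132 = 47.5°
tan(βl) = tan(47.5°) = 1.09
Z_in = Z_0·(Z_L + jZ_0·tanβl)/(Z_0 + jZ_L·tanβl)
     = 50·(143 + j54.6)/(50 + j156)

Z_in ≈ 29.2 − j36.5 Ω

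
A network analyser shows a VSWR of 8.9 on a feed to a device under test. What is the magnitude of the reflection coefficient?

|Γ| ≈ 0.798

|Γ| = (S − 1)/(S + 1) = (8.9 − 1)/(8.9 + 1) = 7.9/9.9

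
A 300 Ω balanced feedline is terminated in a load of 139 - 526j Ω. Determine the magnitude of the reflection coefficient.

Γ = (Z_L − Z_0)/(Z_L + Z_0) = (-161 − j526)/(439 − j526)
|Γ| = 550/685

|Γ| ≈ 0.803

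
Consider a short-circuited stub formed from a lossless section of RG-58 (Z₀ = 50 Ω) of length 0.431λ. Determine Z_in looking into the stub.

Z_in ≈ −j23.1 Ω

βl = 2π × 0.431 = 155°
tan(βl) = -0.463
For a short-circuited stub, Z_in = jZ_0·tan(βl)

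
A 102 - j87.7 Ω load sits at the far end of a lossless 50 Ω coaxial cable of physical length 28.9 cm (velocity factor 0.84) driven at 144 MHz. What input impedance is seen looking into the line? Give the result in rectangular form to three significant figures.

Z_in ≈ 14.2 − j13.1 Ω

λ = v/f = 0.84·c / 144 MHz = 1.75 m
βl = 2π·l/λ = 2π × 0.165 = 59.5°
tan(βl) = tan(59.5°) = 1.69
Z_in = Z_0·(Z_L + jZ_0·tanβl)/(Z_0 + jZ_L·tanβl)
     = 50·(102 − j2.98)/(199 + j173)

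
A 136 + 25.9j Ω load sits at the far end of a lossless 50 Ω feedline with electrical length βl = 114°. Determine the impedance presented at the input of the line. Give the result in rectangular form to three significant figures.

Z_in ≈ 19.6 + j15.3 Ω

tan(βl) = tan(114°) = -2.25
Z_in = Z_0·(Z_L + jZ_0·tanβl)/(Z_0 + jZ_L·tanβl)
     = 50·(136 − j86.4)/(108 − j305)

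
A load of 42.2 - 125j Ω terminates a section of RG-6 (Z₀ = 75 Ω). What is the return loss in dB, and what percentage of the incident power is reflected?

RL ≈ 2.45 dB; 56.9% of incident power reflected

Γ = (-32.8 − j125)/(117.2 − j125), |Γ| = 0.754
RL = −20·log₁₀(0.754) = 2.45 dB
P_refl/P_inc = |Γ|² = 0.569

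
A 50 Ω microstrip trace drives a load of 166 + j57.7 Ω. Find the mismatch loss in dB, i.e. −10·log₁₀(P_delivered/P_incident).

mismatch loss ≈ 1.78 dB

Γ = (116 + j57.7)/(216 + j57.7), |Γ| = 0.579
|Γ|² = 0.336, so P_del/P_inc = 1 − |Γ|² = 0.664
ML = −10·log₁₀(1 − |Γ|²)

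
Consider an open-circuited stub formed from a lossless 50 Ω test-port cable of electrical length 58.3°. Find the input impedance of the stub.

tan(βl) = 1.62
For an open-circuited stub, Z_in = −jZ_0·cot(βl) = −jZ_0/tan(βl)

Z_in ≈ −j30.9 Ω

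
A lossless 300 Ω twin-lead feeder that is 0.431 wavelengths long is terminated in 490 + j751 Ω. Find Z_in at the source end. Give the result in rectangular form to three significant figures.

βl = 2π × 0.431 = 155°
tan(βl) = tan(155°) = -0.463
Z_in = Z_0·(Z_L + jZ_0·tanβl)/(Z_0 + jZ_L·tanβl)
     = 300·(490 + j612)/(648 − j227)

Z_in ≈ 114 + j323 Ω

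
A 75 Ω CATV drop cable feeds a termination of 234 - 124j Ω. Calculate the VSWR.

Γ = (Z_L − Z_0)/(Z_L + Z_0) = (159 − j124)/(309 − j124)
|Γ| = 202/333 = 0.606
VSWR = (1 + |Γ|)/(1 − |Γ|) = 1.61/0.394

VSWR ≈ 4.07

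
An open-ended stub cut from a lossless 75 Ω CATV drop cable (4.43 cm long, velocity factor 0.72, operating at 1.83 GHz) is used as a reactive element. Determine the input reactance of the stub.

X_in ≈ 75.3 Ω (inductive)

λ = v/f = 0.72·c / 1.83 GHz = 0.118 m
βl = 2π·l/λ = 2π × 0.375 = 135°
tan(βl) = -0.996
For an open-ended stub, Z_in = −jZ_0·cot(βl) = −jZ_0/tan(βl)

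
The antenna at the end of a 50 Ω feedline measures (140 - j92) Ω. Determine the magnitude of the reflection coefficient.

Γ = (Z_L − Z_0)/(Z_L + Z_0) = (90 − j92)/(190 − j92)
|Γ| = 129/211

|Γ| ≈ 0.61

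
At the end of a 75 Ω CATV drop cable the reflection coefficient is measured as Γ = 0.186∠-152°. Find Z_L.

Z_L = Z_0·(1 + Γ)/(1 − Γ) = 75·(0.836 − j0.0873)/(1.16 + j0.0873)

Z_L ≈ 53.1 − j9.61 Ω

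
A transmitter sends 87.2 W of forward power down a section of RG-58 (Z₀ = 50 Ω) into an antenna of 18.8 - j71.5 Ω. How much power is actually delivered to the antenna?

|Γ| = |(-31.2 − j71.5)/(68.8 − j71.5)| = 0.786
|Γ|² = 0.618
P_refl = |Γ|²·P_inc = 53.9 W, P_del = (1 − |Γ|²)·P_inc = 33.3 W

P_delivered ≈ 33.3 W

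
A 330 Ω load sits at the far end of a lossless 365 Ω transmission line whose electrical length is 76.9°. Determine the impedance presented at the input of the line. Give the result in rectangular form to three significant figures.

tan(βl) = tan(76.9°) = 4.3
Z_in = Z_0·(Z_L + jZ_0·tanβl)/(Z_0 + jZ_L·tanβl)
     = 365·(330 + j1570)/(365 + j1420)

Z_in ≈ 399 + j17.8 Ω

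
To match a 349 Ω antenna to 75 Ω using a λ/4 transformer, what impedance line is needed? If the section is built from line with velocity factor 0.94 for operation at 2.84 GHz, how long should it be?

Z_qwt = √(Z_0·R_L) = √(75 × 349) = √26180
λ = 0.94·c/f = 0.0993 m, so l = λ/4 = 0.0248 m

Z_qwt ≈ 162 Ω; length ≈ 2.48 cm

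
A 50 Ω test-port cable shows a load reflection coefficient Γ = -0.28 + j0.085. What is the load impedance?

Z_L ≈ 27.8 + j5.17 Ω

Z_L = Z_0·(1 + Γ)/(1 − Γ) = 50·(0.72 + j0.085)/(1.28 − j0.085)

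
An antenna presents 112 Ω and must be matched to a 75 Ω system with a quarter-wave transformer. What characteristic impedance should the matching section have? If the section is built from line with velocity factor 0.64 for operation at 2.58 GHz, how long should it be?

Z_qwt ≈ 91.7 Ω; length ≈ 1.86 cm

Z_qwt = √(Z_0·R_L) = √(75 × 112) = √8400
λ = 0.64·c/f = 0.0744 m, so l = λ/4 = 0.0186 m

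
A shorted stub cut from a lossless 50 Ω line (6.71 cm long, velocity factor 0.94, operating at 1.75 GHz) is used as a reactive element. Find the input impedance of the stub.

Z_in ≈ −j29 Ω

λ = v/f = 0.94·c / 1.75 GHz = 0.161 m
βl = 2π·l/λ = 2π × 0.416 = 150°
tan(βl) = -0.58
For a shorted stub, Z_in = jZ_0·tan(βl)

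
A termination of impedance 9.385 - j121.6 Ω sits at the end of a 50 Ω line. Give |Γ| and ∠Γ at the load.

Γ ≈ 0.947 ∠ -44.5°

Γ = (Z_L − Z_0)/(Z_L + Z_0) = (-40.62 − j121.6)/(59.38 − j121.6)
|Γ| = 128/135 = 0.947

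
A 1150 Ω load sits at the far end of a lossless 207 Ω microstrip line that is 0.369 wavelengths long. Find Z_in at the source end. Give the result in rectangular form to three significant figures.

βl = 2π × 0.369 = 133°
tan(βl) = tan(133°) = -1.08
Z_in = Z_0·(Z_L + jZ_0·tanβl)/(Z_0 + jZ_L·tanβl)
     = 207·(1150 − j223)/(207 − j1240)

Z_in ≈ 67.4 + j181 Ω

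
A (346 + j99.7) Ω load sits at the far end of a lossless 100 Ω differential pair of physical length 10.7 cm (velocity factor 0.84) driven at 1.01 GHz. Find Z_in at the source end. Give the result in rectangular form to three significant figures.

Z_in ≈ 86.2 + j132 Ω

λ = v/f = 0.84·c / 1.01 GHz = 0.25 m
βl = 2π·l/λ = 2π × 0.429 = 154°
tan(βl) = tan(154°) = -0.479
Z_in = Z_0·(Z_L + jZ_0·tanβl)/(Z_0 + jZ_L·tanβl)
     = 100·(346 + j51.8)/(148 − j166)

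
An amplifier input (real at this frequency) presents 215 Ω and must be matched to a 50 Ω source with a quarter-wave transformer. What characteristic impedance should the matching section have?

Z_qwt ≈ 104 Ω

Z_qwt = √(Z_0·R_L) = √(50 × 215) = √10750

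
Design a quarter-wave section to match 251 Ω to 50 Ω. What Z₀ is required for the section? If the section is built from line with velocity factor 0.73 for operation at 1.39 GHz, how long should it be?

Z_qwt ≈ 112 Ω; length ≈ 3.94 cm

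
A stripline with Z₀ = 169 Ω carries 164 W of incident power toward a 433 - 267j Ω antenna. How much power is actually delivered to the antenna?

P_delivered ≈ 111 W

|Γ| = |(264 − j267)/(602 − j267)| = 0.57
|Γ|² = 0.325
P_refl = |Γ|²·P_inc = 53.3 W, P_del = (1 − |Γ|²)·P_inc = 111 W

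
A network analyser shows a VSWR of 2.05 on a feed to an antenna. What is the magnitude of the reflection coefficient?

|Γ| = (S − 1)/(S + 1) = (2.05 − 1)/(2.05 + 1) = 1.05/3.05

|Γ| ≈ 0.344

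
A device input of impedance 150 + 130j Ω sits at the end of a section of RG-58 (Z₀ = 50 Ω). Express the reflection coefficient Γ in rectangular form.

Γ = (Z_L − Z_0)/(Z_L + Z_0) = (100 + j130)/(200 + j130)

Γ ≈ 0.649 + j0.228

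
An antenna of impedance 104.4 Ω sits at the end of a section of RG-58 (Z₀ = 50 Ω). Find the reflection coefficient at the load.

Γ = 0.352

Γ = (Z_L − Z_0)/(Z_L + Z_0) = (104.4 − 50)/(104.4 + 50) = 54.4/154.4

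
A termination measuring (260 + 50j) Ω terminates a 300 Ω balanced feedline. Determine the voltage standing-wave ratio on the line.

Γ = (Z_L − Z_0)/(Z_L + Z_0) = (-40 + j50)/(560 + j50)
|Γ| = 64/562 = 0.114
VSWR = (1 + |Γ|)/(1 − |Γ|) = 1.11/0.886

VSWR ≈ 1.26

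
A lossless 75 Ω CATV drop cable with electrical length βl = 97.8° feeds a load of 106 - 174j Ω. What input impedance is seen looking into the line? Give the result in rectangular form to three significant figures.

Z_in ≈ 16 + j34.9 Ω

tan(βl) = tan(97.8°) = -7.3
Z_in = Z_0·(Z_L + jZ_0·tanβl)/(Z_0 + jZ_L·tanβl)
     = 75·(106 − j722)/(-1200 − j774)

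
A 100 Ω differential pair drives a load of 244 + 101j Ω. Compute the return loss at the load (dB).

Γ = (144 + j101)/(344 + j101), |Γ| = 0.491
RL = −20·log₁₀|Γ| = −20·log₁₀(0.491)

RL ≈ 6.19 dB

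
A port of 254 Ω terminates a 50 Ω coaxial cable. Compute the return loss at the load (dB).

RL ≈ 3.46 dB

Γ = (254 − 50)/(254 + 50) = 0.671
RL = −20·log₁₀|Γ| = −20·log₁₀(0.671)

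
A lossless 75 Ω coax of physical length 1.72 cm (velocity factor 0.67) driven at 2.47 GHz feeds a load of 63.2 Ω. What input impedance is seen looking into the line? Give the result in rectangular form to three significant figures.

λ = v/f = 0.67·c / 2.47 GHz = 0.0814 m
βl = 2π·l/λ = 2π × 0.211 = 76.1°
tan(βl) = tan(76.1°) = 4.04
Z_in = Z_0·(Z_L + jZ_0·tanβl)/(Z_0 + jZ_L·tanβl)
     = 75·(63.2 + j303)/(75 + j255)

Z_in ≈ 87 + j6.98 Ω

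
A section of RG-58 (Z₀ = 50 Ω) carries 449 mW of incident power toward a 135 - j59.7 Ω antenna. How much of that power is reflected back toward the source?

P_reflected ≈ 128 mW

|Γ| = |(85 − j59.7)/(185 − j59.7)| = 0.534
|Γ|² = 0.286
P_refl = |Γ|²·P_inc = 128 mW, P_del = (1 − |Γ|²)·P_inc = 321 mW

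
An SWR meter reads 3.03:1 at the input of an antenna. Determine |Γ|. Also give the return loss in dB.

|Γ| = (S − 1)/(S + 1) = (3.03 − 1)/(3.03 + 1) = 2.03/4.03
RL = −20·log₁₀|Γ| = −20·log₁₀(0.504)

|Γ| ≈ 0.504; return loss ≈ 5.96 dB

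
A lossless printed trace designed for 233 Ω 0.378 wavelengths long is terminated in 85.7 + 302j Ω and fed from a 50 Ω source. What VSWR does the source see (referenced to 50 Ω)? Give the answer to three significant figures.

βl = 2π × 0.378 = 136°
tan(βl) = -0.963
Z_in = Z_0·(Z_L + jZ_0·tanβl)/(Z_0 + jZ_L·tanβl) = 31.9 + j39.6 Ω
Γ_s = (Z_in − Z_s)/(Z_in + Z_s) = (-18.1 + j39.6)/(81.9 + j39.6), |Γ_s| = 0.478
VSWR = (1 + |Γ_s|)/(1 − |Γ_s|)

VSWR ≈ 2.83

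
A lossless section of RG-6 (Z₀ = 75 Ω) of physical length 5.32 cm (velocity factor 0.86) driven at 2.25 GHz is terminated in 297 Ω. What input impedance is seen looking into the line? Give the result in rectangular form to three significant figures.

Z_in ≈ 171 + j138 Ω

λ = v/f = 0.86·c / 2.25 GHz = 0.115 m
βl = 2π·l/λ = 2π × 0.464 = 167°
tan(βl) = tan(167°) = -0.23
Z_in = Z_0·(Z_L + jZ_0·tanβl)/(Z_0 + jZ_L·tanβl)
     = 75·(297 − j17.3)/(75 − j68.4)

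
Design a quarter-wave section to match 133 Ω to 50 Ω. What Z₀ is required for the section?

Z_qwt = √(Z_0·R_L) = √(50 × 133) = √6650

Z_qwt ≈ 81.5 Ω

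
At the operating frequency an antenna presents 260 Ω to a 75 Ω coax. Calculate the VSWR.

Γ = (260 − 75)/(260 + 75) = 0.552
VSWR = (1 + 0.552)/(1 − 0.552)

VSWR ≈ 3.47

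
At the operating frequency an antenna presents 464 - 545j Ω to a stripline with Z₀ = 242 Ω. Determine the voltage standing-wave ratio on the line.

VSWR ≈ 4.88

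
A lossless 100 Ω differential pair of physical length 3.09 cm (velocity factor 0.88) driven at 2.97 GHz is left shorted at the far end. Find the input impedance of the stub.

λ = v/f = 0.88·c / 2.97 GHz = 0.0889 m
βl = 2π·l/λ = 2π × 0.348 = 125°
tan(βl) = -1.42
For a shorted stub, Z_in = jZ_0·tan(βl)

Z_in ≈ −j142 Ω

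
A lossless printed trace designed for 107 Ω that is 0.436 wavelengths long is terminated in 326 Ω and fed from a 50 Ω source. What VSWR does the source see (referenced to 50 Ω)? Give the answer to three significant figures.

βl = 2π × 0.436 = 157°
tan(βl) = -0.425
Z_in = Z_0·(Z_L + jZ_0·tanβl)/(Z_0 + jZ_L·tanβl) = 144 + j141 Ω
Γ_s = (Z_in − Z_s)/(Z_in + Z_s) = (93.7 + j141)/(194 + j141), |Γ_s| = 0.706
VSWR = (1 + |Γ_s|)/(1 − |Γ_s|)

VSWR ≈ 5.8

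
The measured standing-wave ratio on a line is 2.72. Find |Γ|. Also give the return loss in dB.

|Γ| = (S − 1)/(S + 1) = (2.72 − 1)/(2.72 + 1) = 1.72/3.72
RL = −20·log₁₀|Γ| = −20·log₁₀(0.462)

|Γ| ≈ 0.462; return loss ≈ 6.7 dB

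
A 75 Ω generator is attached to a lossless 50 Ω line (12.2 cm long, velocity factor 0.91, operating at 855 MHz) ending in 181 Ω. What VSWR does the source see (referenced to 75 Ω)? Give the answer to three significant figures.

VSWR ≈ 3.84

λ = v/f = 0.91·c / 855 MHz = 0.319 m
βl = 2π·l/λ = 2π × 0.382 = 138°
tan(βl) = -0.915
Z_in = Z_0·(Z_L + jZ_0·tanβl)/(Z_0 + jZ_L·tanβl) = 27.8 + j46.3 Ω
Γ_s = (Z_in − Z_s)/(Z_in + Z_s) = (-47.2 + j46.3)/(103 + j46.3), |Γ_s| = 0.586
VSWR = (1 + |Γ_s|)/(1 − |Γ_s|)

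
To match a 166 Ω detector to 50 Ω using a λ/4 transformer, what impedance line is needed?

Z_qwt = √(Z_0·R_L) = √(50 × 166) = √8300

Z_qwt ≈ 91.1 Ω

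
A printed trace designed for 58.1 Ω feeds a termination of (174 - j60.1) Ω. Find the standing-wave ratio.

VSWR ≈ 3.39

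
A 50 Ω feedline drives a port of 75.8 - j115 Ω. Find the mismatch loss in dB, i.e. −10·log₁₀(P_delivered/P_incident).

Γ = (25.8 − j115)/(125.8 − j115), |Γ| = 0.691
|Γ|² = 0.478, so P_del/P_inc = 1 − |Γ|² = 0.522
ML = −10·log₁₀(1 − |Γ|²)

mismatch loss ≈ 2.82 dB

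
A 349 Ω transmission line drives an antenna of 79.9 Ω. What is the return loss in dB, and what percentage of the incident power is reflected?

Γ = (79.9 − 349)/(79.9 + 349) = -0.627
RL = −20·log₁₀(0.627) = 4.05 dB
P_refl/P_inc = |Γ|² = 0.394

RL ≈ 4.05 dB; 39.4% of incident power reflected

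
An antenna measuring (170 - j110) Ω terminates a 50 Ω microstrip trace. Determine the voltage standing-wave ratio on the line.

Γ = (Z_L − Z_0)/(Z_L + Z_0) = (120 − j110)/(220 − j110)
|Γ| = 163/246 = 0.662
VSWR = (1 + |Γ|)/(1 − |Γ|) = 1.66/0.338

VSWR ≈ 4.91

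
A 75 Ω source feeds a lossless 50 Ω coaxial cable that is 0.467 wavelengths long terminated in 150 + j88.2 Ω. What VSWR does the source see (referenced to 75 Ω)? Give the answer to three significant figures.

VSWR ≈ 3.21

βl = 2π × 0.467 = 168°
tan(βl) = -0.21
Z_in = Z_0·(Z_L + jZ_0·tanβl)/(Z_0 + jZ_L·tanβl) = 68.8 + j88.3 Ω
Γ_s = (Z_in − Z_s)/(Z_in + Z_s) = (-6.24 + j88.3)/(144 + j88.3), |Γ_s| = 0.525
VSWR = (1 + |Γ_s|)/(1 − |Γ_s|)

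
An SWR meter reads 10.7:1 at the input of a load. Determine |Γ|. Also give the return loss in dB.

|Γ| ≈ 0.829; return loss ≈ 1.63 dB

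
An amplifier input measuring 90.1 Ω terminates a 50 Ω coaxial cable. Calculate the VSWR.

Γ = (90.1 − 50)/(90.1 + 50) = 0.286
VSWR = (1 + 0.286)/(1 − 0.286)

VSWR ≈ 1.8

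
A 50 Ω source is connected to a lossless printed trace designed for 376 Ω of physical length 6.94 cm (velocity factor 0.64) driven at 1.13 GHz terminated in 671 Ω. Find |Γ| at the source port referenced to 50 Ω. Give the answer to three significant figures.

|Γ| ≈ 0.829

λ = v/f = 0.64·c / 1.13 GHz = 0.17 m
βl = 2π·l/λ = 2π × 0.408 = 147°
tan(βl) = -0.648
Z_in = Z_0·(Z_L + jZ_0·tanβl)/(Z_0 + jZ_L·tanβl) = 408 + j228 Ω
Γ_s = (Z_in − Z_s)/(Z_in + Z_s) = (358 + j228)/(458 + j228), |Γ_s| = 0.829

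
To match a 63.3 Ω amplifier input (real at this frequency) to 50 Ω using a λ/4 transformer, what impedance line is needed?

Z_qwt = √(Z_0·R_L) = √(50 × 63.3) = √3165

Z_qwt ≈ 56.3 Ω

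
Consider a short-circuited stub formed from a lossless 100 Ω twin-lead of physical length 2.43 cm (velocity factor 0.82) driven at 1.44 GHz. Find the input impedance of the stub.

Z_in ≈ +j124 Ω

λ = v/f = 0.82·c / 1.44 GHz = 0.171 m
βl = 2π·l/λ = 2π × 0.142 = 51.2°
tan(βl) = 1.24
For a short-circuited stub, Z_in = jZ_0·tan(βl)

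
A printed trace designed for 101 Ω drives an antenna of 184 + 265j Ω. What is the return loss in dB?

RL ≈ 2.93 dB

Γ = (83 + j265)/(285 + j265), |Γ| = 0.714
RL = −20·log₁₀|Γ| = −20·log₁₀(0.714)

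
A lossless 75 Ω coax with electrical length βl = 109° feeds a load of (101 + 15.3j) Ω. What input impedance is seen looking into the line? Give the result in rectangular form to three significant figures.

Z_in ≈ 53.4 + j4.07 Ω

tan(βl) = tan(109°) = -2.9
Z_in = Z_0·(Z_L + jZ_0·tanβl)/(Z_0 + jZ_L·tanβl)
     = 75·(101 − j203)/(119 − j293)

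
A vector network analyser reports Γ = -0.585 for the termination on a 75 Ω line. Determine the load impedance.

Z_L = Z_0·(1 + Γ)/(1 − Γ) = 75·(0.415)/(1.58)

Z_L ≈ 19.6 Ω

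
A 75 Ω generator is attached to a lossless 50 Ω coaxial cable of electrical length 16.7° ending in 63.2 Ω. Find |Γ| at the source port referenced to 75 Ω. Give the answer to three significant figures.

|Γ| ≈ 0.123

tan(βl) = 0.3
Z_in = Z_0·(Z_L + jZ_0·tanβl)/(Z_0 + jZ_L·tanβl) = 60.2 − j7.84 Ω
Γ_s = (Z_in − Z_s)/(Z_in + Z_s) = (-14.8 − j7.84)/(135 − j7.84), |Γ_s| = 0.123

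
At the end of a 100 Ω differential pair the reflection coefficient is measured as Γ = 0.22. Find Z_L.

Z_L = Z_0·(1 + Γ)/(1 − Γ) = 100·(1.22)/(0.78)

Z_L ≈ 156 Ω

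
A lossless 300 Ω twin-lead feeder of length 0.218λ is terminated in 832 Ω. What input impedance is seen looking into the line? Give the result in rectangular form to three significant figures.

Z_in ≈ 112 − j52.9 Ω

βl = 2π × 0.218 = 78.5°
tan(βl) = tan(78.5°) = 4.91
Z_in = Z_0·(Z_L + jZ_0·tanβl)/(Z_0 + jZ_L·tanβl)
     = 300·(832 + j1470)/(300 + j4080)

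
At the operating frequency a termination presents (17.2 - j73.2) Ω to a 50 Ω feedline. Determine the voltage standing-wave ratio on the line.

VSWR ≈ 9.37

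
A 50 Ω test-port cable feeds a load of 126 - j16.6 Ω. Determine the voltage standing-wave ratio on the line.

Γ = (Z_L − Z_0)/(Z_L + Z_0) = (76 − j16.6)/(176 − j16.6)
|Γ| = 77.8/177 = 0.44
VSWR = (1 + |Γ|)/(1 − |Γ|) = 1.44/0.56

VSWR ≈ 2.57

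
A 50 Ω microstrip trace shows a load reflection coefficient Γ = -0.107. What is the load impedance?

Z_L = Z_0·(1 + Γ)/(1 − Γ) = 50·(0.893)/(1.11)

Z_L ≈ 40.3 Ω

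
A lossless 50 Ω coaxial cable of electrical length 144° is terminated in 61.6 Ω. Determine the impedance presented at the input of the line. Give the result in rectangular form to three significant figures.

Z_in ≈ 52.3 + j10.4 Ω

tan(βl) = tan(144°) = -0.727
Z_in = Z_0·(Z_L + jZ_0·tanβl)/(Z_0 + jZ_L·tanβl)
     = 50·(61.6 − j36.3)/(50 − j44.8)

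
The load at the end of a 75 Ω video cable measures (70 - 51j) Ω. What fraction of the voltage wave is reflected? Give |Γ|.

|Γ| ≈ 0.333

Γ = (Z_L − Z_0)/(Z_L + Z_0) = (-5 − j51)/(145 − j51)
|Γ| = 51.2/154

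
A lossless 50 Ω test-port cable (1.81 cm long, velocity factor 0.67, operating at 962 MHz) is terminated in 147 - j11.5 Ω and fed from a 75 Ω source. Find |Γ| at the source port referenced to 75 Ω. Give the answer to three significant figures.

λ = v/f = 0.67·c / 962 MHz = 0.209 m
βl = 2π·l/λ = 2π × 0.0866 = 31.2°
tan(βl) = 0.605
Z_in = Z_0·(Z_L + jZ_0·tanβl)/(Z_0 + jZ_L·tanβl) = 45 − j53.8 Ω
Γ_s = (Z_in − Z_s)/(Z_in + Z_s) = (-30 − j53.8)/(120 − j53.8), |Γ_s| = 0.469

|Γ| ≈ 0.469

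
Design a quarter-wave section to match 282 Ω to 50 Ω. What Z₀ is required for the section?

Z_qwt = √(Z_0·R_L) = √(50 × 282) = √14100

Z_qwt ≈ 119 Ω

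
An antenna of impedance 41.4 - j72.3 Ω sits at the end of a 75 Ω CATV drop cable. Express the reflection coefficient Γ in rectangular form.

Γ ≈ 0.0701 − j0.578

Γ = (Z_L − Z_0)/(Z_L + Z_0) = (-33.6 − j72.3)/(116.4 − j72.3)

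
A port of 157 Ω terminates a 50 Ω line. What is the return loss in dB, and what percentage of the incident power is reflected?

RL ≈ 5.73 dB; 26.7% of incident power reflected

Γ = (157 − 50)/(157 + 50) = 0.517
RL = −20·log₁₀(0.517) = 5.73 dB
P_refl/P_inc = |Γ|² = 0.267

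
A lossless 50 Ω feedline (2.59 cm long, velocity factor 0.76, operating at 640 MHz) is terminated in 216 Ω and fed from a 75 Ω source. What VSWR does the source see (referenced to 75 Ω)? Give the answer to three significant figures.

VSWR ≈ 3.61

λ = v/f = 0.76·c / 640 MHz = 0.356 m
βl = 2π·l/λ = 2π × 0.0727 = 26.2°
tan(βl) = 0.491
Z_in = Z_0·(Z_L + jZ_0·tanβl)/(Z_0 + jZ_L·tanβl) = 48.7 − j78.8 Ω
Γ_s = (Z_in − Z_s)/(Z_in + Z_s) = (-26.3 − j78.8)/(124 − j78.8), |Γ_s| = 0.566
VSWR = (1 + |Γ_s|)/(1 − |Γ_s|)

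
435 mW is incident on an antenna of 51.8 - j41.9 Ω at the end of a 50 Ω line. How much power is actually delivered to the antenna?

|Γ| = |(1.8 − j41.9)/(101.8 − j41.9)| = 0.381
|Γ|² = 0.145
P_refl = |Γ|²·P_inc = 63.1 mW, P_del = (1 − |Γ|²)·P_inc = 372 mW

P_delivered ≈ 372 mW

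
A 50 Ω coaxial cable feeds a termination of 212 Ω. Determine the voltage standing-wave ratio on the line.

For a purely resistive load, VSWR = R_L/Z_0 or Z_0/R_L (whichever > 1) = 212/50

VSWR ≈ 4.24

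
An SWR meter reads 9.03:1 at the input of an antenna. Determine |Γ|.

|Γ| ≈ 0.801

|Γ| = (S − 1)/(S + 1) = (9.03 − 1)/(9.03 + 1) = 8.03/10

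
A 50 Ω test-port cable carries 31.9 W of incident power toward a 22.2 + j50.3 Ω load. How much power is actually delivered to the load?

|Γ| = |(-27.8 + j50.3)/(72.2 + j50.3)| = 0.653
|Γ|² = 0.427
P_refl = |Γ|²·P_inc = 13.6 W, P_del = (1 − |Γ|²)·P_inc = 18.3 W

P_delivered ≈ 18.3 W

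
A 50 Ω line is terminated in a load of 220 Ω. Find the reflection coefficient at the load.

Γ = 0.63

Γ = (Z_L − Z_0)/(Z_L + Z_0) = (220 − 50)/(220 + 50) = 170/270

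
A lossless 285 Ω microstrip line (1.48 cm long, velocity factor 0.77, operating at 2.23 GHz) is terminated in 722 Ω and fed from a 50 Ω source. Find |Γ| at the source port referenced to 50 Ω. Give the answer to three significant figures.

|Γ| ≈ 0.754

λ = v/f = 0.77·c / 2.23 GHz = 0.104 m
βl = 2π·l/λ = 2π × 0.143 = 51.4°
tan(βl) = 1.25
Z_in = Z_0·(Z_L + jZ_0·tanβl)/(Z_0 + jZ_L·tanβl) = 167 − j175 Ω
Γ_s = (Z_in − Z_s)/(Z_in + Z_s) = (117 − j175)/(217 − j175), |Γ_s| = 0.754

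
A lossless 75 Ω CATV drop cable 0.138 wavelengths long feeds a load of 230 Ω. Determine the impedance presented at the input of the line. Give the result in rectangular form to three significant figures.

Z_in ≈ 39.1 − j52.8 Ω

βl = 2π × 0.138 = 49.7°
tan(βl) = tan(49.7°) = 1.18
Z_in = Z_0·(Z_L + jZ_0·tanβl)/(Z_0 + jZ_L·tanβl)
     = 75·(230 + j88.4)/(75 + j271)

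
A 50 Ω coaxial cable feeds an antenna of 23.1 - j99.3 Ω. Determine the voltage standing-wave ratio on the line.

VSWR ≈ 11.1

Γ = (Z_L − Z_0)/(Z_L + Z_0) = (-26.9 − j99.3)/(73.1 − j99.3)
|Γ| = 103/123 = 0.834
VSWR = (1 + |Γ|)/(1 − |Γ|) = 1.83/0.166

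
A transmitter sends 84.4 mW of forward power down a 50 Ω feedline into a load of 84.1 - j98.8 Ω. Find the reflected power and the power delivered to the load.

P_reflected ≈ 33.2 mW; P_delivered ≈ 51.2 mW

|Γ| = |(34.1 − j98.8)/(134.1 − j98.8)| = 0.627
|Γ|² = 0.394
P_refl = |Γ|²·P_inc = 33.2 mW, P_del = (1 − |Γ|²)·P_inc = 51.2 mW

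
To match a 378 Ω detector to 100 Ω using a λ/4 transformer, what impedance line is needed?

Z_qwt ≈ 194 Ω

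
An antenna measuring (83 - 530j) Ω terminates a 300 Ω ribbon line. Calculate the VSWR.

VSWR ≈ 15.1

Γ = (Z_L − Z_0)/(Z_L + Z_0) = (-217 − j530)/(383 − j530)
|Γ| = 573/654 = 0.876
VSWR = (1 + |Γ|)/(1 − |Γ|) = 1.88/0.124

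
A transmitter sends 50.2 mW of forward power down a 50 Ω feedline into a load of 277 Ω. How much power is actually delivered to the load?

Γ = (277 − 50)/(277 + 50) = 0.694
|Γ|² = 0.482
P_refl = |Γ|²·P_inc = 24.2 mW, P_del = (1 − |Γ|²)·P_inc = 26 mW

P_delivered ≈ 26 mW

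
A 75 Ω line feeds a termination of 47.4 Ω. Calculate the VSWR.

Γ = (47.4 − 75)/(47.4 + 75) = -0.225
VSWR = (1 + 0.225)/(1 − 0.225)

VSWR ≈ 1.58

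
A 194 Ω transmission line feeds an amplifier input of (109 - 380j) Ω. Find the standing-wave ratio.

VSWR ≈ 9.06

Γ = (Z_L − Z_0)/(Z_L + Z_0) = (-85 − j380)/(303 − j380)
|Γ| = 389/486 = 0.801
VSWR = (1 + |Γ|)/(1 − |Γ|) = 1.8/0.199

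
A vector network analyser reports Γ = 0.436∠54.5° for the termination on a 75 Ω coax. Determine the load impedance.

Z_L = Z_0·(1 + Γ)/(1 − Γ) = 75·(1.25 + j0.355)/(0.747 − j0.355)

Z_L ≈ 88.8 + j77.9 Ω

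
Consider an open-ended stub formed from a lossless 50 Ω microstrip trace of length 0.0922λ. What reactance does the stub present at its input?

βl = 2π × 0.0922 = 33.2°
tan(βl) = 0.654
For an open-ended stub, Z_in = −jZ_0·cot(βl) = −jZ_0/tan(βl)

X_in ≈ -76.4 Ω (capacitive)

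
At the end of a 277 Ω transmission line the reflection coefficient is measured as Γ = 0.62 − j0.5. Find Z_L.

Z_L = Z_0·(1 + Γ)/(1 − Γ) = 277·(1.62 − j0.5)/(0.38 + j0.5)

Z_L ≈ 257 − j702 Ω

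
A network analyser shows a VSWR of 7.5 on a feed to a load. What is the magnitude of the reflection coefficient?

|Γ| ≈ 0.765

|Γ| = (S − 1)/(S + 1) = (7.5 − 1)/(7.5 + 1) = 6.5/8.5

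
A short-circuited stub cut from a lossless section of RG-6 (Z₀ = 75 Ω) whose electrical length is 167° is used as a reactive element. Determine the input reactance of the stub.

X_in ≈ -17.3 Ω (capacitive)

tan(βl) = -0.231
For a short-circuited stub, Z_in = jZ_0·tan(βl)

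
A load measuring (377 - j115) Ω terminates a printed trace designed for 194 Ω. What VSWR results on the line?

VSWR ≈ 2.18

Γ = (Z_L − Z_0)/(Z_L + Z_0) = (183 − j115)/(571 − j115)
|Γ| = 216/582 = 0.371
VSWR = (1 + |Γ|)/(1 − |Γ|) = 1.37/0.629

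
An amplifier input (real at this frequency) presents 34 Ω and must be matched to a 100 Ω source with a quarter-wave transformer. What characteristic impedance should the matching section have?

Z_qwt = √(Z_0·R_L) = √(100 × 34) = √3400

Z_qwt ≈ 58.3 Ω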